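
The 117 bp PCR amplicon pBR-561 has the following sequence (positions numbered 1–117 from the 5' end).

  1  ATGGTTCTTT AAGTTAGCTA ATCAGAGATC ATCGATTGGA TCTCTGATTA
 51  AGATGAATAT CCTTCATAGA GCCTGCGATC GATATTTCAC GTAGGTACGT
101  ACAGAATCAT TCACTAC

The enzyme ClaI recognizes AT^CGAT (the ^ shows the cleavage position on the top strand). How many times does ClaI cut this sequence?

ATCGAT occurs starting at positions 31, 78.
ClaI cuts at 2 sites.

2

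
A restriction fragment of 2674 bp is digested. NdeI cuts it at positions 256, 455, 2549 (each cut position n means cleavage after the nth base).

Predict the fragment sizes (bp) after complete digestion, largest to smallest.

2094, 256, 199, 125 bp

Linear molecule, 3 cuts → 4 fragments:
  256 − 0 = 256 bp
  455 − 256 = 199 bp
  2549 − 455 = 2094 bp
  2674 − 2549 = 125 bp
Sorted largest to smallest: 2094, 256, 199, 125 bp.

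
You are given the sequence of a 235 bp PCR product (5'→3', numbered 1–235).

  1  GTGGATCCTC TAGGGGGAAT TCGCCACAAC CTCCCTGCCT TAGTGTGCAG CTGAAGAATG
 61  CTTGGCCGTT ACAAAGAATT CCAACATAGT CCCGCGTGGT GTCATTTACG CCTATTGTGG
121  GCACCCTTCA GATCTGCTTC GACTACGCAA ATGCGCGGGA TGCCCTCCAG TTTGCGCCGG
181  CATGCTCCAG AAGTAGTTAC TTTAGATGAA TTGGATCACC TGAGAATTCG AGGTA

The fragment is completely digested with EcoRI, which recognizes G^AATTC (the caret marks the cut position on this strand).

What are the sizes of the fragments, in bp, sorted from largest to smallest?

148, 59, 17, 11 bp

EcoRI sites (GAATTC) start at positions 17, 76, 224.
EcoRI cuts after the first base of each site, so after positions 17, 76, 224.
Linear molecule, 3 cuts → 4 fragments:
  1–17 → 17 bp
  18–76 → 59 bp
  77–224 → 148 bp
  225–235 → 11 bp
Sorted largest to smallest: 148, 59, 17, 11 bp.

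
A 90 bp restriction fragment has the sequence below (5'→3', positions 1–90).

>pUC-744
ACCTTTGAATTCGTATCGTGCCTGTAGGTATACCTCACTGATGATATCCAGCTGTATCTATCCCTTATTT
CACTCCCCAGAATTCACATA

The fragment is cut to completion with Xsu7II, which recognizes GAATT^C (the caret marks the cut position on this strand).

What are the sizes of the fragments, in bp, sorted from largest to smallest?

73, 11, 6 bp

Xsu7II sites (GAATTC) start at positions 7, 80.
Xsu7II cuts after base 5 of each site (before the last base), so after positions 11, 84.
Linear molecule, 2 cuts → 3 fragments:
  1–11 → 11 bp
  12–84 → 73 bp
  85–90 → 6 bp
Sorted largest to smallest: 73, 11, 6 bp.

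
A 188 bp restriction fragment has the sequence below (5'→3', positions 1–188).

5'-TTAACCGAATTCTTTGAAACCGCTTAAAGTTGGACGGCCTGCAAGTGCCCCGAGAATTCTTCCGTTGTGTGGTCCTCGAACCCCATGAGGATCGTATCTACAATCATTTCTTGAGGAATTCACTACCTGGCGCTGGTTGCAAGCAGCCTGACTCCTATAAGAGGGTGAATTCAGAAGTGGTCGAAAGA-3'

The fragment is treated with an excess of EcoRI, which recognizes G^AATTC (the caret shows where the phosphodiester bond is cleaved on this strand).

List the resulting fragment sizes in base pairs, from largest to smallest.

62, 51, 47, 21, 7 bp

EcoRI sites (GAATTC) start at positions 7, 54, 116, 167.
EcoRI cuts after the first base of each site, so after positions 7, 54, 116, 167.
Linear molecule, 4 cuts → 5 fragments:
  1–7 → 7 bp
  8–54 → 47 bp
  55–116 → 62 bp
  117–167 → 51 bp
  168–188 → 21 bp
Sorted largest to smallest: 62, 51, 47, 21, 7 bp.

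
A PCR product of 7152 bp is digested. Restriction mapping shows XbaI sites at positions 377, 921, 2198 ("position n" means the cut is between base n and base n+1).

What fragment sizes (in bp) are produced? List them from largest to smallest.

Linear molecule, 3 cuts → 4 fragments:
  377 − 0 = 377 bp
  921 − 377 = 544 bp
  2198 − 921 = 1277 bp
  7152 − 2198 = 4954 bp
Sorted largest to smallest: 4954, 1277, 544, 377 bp.

4954, 1277, 544, 377 bp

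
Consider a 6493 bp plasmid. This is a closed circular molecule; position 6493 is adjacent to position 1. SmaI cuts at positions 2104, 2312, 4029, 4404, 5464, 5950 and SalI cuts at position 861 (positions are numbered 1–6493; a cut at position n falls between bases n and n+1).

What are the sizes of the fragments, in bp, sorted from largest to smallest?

1717, 1404, 1243, 1060, 486, 375, 208 bp

Combined cut positions (sorted): 861, 2104, 2312, 4029, 4404, 5464, 5950.
Circular molecule, 7 cuts → 7 fragments:
  2104 − 861 = 1243 bp
  2312 − 2104 = 208 bp
  4029 − 2312 = 1717 bp
  4404 − 4029 = 375 bp
  5464 − 4404 = 1060 bp
  5950 − 5464 = 486 bp
  wrap: 6493 − 5950 + 861 = 1404 bp
Sorted largest to smallest: 1717, 1404, 1243, 1060, 486, 375, 208 bp.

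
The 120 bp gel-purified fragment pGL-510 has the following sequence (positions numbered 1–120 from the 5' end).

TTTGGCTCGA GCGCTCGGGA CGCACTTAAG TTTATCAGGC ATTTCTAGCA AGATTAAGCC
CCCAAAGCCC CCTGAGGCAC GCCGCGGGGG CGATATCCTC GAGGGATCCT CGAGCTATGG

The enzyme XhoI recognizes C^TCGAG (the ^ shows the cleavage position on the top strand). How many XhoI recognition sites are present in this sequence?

3

CTCGAG occurs starting at positions 6, 98, 109.
XhoI cuts at 3 sites.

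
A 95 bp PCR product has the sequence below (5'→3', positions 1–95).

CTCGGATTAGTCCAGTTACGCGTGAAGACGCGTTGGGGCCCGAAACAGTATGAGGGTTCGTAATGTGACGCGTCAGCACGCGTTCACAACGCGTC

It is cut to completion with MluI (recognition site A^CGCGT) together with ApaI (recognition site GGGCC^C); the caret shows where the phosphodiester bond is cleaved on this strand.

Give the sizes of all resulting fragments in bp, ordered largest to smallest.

MluI sites (ACGCGT) start at positions 18, 28, 68, 78, 89.
MluI cuts after the first base of each site, so after positions 18, 28, 68, 78, 89.
The ApaI site (GGGCCC) starts at position 36.
ApaI cuts after base 5 of each site (before the last base), so after position 40.
Combined cut positions: 18, 28, 40, 68, 78, 89.
Linear molecule, 6 cuts → 7 fragments:
  1–18 → 18 bp
  19–28 → 10 bp
  29–40 → 12 bp
  41–68 → 28 bp
  69–78 → 10 bp
  79–89 → 11 bp
  90–95 → 6 bp
Sorted largest to smallest: 28, 18, 12, 11, 10, 10, 6 bp.

28, 18, 12, 11, 10, 10, 6 bp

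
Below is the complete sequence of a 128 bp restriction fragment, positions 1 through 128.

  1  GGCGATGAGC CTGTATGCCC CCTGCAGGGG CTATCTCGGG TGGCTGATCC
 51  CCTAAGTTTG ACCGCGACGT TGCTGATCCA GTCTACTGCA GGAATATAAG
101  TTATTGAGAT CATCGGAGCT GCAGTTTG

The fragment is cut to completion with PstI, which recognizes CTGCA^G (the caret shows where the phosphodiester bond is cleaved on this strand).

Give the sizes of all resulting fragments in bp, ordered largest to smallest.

64, 33, 26, 5 bp

PstI sites (CTGCAG) start at positions 22, 86, 119.
PstI cuts after base 5 of each site (before the last base), so after positions 26, 90, 123.
Linear molecule, 3 cuts → 4 fragments:
  1–26 → 26 bp
  27–90 → 64 bp
  91–123 → 33 bp
  124–128 → 5 bp
Sorted largest to smallest: 64, 33, 26, 5 bp.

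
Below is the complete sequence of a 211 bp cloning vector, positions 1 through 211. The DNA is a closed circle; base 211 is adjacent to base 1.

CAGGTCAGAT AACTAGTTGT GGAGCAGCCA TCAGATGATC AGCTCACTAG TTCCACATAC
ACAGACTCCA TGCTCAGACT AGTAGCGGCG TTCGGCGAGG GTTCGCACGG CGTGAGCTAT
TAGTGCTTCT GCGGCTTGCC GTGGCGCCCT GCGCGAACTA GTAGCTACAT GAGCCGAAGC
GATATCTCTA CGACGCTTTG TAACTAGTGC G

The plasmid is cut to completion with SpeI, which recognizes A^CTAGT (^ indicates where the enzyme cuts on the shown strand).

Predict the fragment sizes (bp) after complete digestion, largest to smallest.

79, 46, 34, 32, 20 bp

SpeI sites (ACTAGT) start at positions 12, 46, 78, 157, 203.
SpeI cuts after the first base of each site, so after positions 12, 46, 78, 157, 203.
Circular molecule, 5 cuts → 5 fragments:
  13–46 → 34 bp
  47–78 → 32 bp
  79–157 → 79 bp
  158–203 → 46 bp
  204–211 then 1–12 → 8 + 12 = 20 bp
Sorted largest to smallest: 79, 46, 34, 32, 20 bp.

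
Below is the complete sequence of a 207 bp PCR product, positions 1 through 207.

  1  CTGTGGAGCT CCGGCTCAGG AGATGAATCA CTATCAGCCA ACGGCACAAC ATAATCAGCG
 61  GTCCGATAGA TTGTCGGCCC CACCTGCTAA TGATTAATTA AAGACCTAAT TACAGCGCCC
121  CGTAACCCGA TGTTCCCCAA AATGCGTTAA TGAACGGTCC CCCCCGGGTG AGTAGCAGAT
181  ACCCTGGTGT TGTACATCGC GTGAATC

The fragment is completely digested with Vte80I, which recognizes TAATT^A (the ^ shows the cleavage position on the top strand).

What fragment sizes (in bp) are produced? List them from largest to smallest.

Vte80I sites (TAATTA) start at positions 95, 107.
Vte80I cuts after base 5 of each site (before the last base), so after positions 99, 111.
Linear molecule, 2 cuts → 3 fragments:
  1–99 → 99 bp
  100–111 → 12 bp
  112–207 → 96 bp
Sorted largest to smallest: 99, 96, 12 bp.

99, 96, 12 bp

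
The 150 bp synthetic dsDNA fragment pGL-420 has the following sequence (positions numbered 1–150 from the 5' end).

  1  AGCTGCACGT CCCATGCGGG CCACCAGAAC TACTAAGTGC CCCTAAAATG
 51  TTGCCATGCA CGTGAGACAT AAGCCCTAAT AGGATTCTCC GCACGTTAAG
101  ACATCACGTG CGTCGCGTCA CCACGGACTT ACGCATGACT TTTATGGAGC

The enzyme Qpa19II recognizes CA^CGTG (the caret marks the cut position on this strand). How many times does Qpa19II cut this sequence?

CACGTG occurs starting at positions 59, 105.
Qpa19II cuts at 2 sites.

2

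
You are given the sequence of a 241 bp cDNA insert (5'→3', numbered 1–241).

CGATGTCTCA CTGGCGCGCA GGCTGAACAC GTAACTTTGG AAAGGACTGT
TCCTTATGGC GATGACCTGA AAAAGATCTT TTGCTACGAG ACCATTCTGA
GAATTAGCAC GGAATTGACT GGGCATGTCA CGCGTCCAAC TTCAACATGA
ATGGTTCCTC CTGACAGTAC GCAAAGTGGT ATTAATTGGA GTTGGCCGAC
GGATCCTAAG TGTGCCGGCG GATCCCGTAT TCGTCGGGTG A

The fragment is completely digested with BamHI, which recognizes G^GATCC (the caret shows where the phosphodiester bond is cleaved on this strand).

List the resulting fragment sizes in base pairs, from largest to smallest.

BamHI sites (GGATCC) start at positions 201, 220.
BamHI cuts after the first base of each site, so after positions 201, 220.
Linear molecule, 2 cuts → 3 fragments:
  1–201 → 201 bp
  202–220 → 19 bp
  221–241 → 21 bp
Sorted largest to smallest: 201, 21, 19 bp.

201, 21, 19 bp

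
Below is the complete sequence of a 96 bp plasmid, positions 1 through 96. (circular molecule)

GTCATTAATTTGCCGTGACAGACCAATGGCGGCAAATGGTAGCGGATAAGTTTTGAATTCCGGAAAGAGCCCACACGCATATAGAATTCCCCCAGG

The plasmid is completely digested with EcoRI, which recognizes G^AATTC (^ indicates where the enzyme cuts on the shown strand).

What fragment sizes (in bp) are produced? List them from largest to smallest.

67, 29 bp

EcoRI sites (GAATTC) start at positions 55, 84.
EcoRI cuts after the first base of each site, so after positions 55, 84.
Circular molecule, 2 cuts → 2 fragments:
  56–84 → 29 bp
  85–96 then 1–55 → 12 + 55 = 67 bp
Sorted largest to smallest: 67, 29 bp.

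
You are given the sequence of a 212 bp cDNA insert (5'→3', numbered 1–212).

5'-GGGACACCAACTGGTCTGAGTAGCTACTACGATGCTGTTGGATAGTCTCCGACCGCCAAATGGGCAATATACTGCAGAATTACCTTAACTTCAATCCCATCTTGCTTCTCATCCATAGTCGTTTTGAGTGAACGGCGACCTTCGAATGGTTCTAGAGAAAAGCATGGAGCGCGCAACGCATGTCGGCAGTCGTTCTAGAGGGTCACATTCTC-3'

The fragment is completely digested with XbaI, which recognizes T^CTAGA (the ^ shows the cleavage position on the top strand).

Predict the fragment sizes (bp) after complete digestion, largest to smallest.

151, 43, 18 bp

XbaI sites (TCTAGA) start at positions 151, 194.
XbaI cuts after the first base of each site, so after positions 151, 194.
Linear molecule, 2 cuts → 3 fragments:
  1–151 → 151 bp
  152–194 → 43 bp
  195–212 → 18 bp
Sorted largest to smallest: 151, 43, 18 bp.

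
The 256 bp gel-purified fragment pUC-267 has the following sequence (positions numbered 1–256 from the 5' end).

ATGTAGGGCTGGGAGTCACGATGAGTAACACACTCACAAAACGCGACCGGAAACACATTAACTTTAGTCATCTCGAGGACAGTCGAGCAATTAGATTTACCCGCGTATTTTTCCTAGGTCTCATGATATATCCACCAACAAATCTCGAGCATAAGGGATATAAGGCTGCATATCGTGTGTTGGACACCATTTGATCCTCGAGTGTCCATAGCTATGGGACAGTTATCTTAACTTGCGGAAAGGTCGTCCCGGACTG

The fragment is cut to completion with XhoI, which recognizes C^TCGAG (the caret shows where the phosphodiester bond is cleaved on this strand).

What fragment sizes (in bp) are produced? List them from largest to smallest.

XhoI sites (CTCGAG) start at positions 72, 144, 197.
XhoI cuts after the first base of each site, so after positions 72, 144, 197.
Linear molecule, 3 cuts → 4 fragments:
  1–72 → 72 bp
  73–144 → 72 bp
  145–197 → 53 bp
  198–256 → 59 bp
Sorted largest to smallest: 72, 72, 59, 53 bp.

72, 72, 59, 53 bp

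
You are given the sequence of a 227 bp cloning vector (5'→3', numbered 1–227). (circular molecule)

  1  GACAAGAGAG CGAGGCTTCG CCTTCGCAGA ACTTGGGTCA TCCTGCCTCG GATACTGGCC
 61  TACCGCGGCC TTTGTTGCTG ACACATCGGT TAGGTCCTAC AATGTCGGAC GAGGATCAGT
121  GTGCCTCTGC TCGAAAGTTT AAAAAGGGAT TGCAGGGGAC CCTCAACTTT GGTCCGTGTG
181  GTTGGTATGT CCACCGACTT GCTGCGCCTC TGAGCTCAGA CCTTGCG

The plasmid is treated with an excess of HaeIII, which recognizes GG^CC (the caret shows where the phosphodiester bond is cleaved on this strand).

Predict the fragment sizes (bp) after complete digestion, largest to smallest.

HaeIII sites (GGCC) start at positions 57, 67.
HaeIII cuts after base 2 of each site, so after positions 58, 68.
Circular molecule, 2 cuts → 2 fragments:
  59–68 → 10 bp
  69–227 then 1–58 → 159 + 58 = 217 bp
Sorted largest to smallest: 217, 10 bp.

217, 10 bp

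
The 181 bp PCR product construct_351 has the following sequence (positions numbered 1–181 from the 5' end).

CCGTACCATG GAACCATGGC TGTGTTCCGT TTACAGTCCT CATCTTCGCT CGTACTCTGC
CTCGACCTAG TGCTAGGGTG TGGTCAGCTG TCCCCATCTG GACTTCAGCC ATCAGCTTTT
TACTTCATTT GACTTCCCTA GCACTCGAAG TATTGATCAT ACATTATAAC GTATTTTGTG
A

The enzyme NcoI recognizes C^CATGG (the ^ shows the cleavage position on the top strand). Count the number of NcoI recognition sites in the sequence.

CCATGG occurs starting at positions 6, 14.
NcoI cuts at 2 sites.

2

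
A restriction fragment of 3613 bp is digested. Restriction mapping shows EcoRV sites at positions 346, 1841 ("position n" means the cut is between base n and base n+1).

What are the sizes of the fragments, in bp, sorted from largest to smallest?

1772, 1495, 346 bp

Linear molecule, 2 cuts → 3 fragments:
  346 − 0 = 346 bp
  1841 − 346 = 1495 bp
  3613 − 1841 = 1772 bp
Sorted largest to smallest: 1772, 1495, 346 bp.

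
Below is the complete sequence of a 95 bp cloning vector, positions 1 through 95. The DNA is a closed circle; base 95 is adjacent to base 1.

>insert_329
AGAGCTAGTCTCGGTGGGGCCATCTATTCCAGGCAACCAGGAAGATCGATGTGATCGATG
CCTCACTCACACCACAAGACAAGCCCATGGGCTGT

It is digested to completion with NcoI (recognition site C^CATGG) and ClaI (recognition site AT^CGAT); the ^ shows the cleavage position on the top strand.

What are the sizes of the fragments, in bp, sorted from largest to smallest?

The NcoI site (CCATGG) starts at position 85.
NcoI cuts after the first base of each site, so after position 85.
ClaI sites (ATCGAT) start at positions 45, 54.
ClaI cuts after base 2 of each site, so after positions 46, 55.
Combined cut positions: 46, 55, 85.
Circular molecule, 3 cuts → 3 fragments:
  47–55 → 9 bp
  56–85 → 30 bp
  86–95 then 1–46 → 10 + 46 = 56 bp
Sorted largest to smallest: 56, 30, 9 bp.

56, 30, 9 bp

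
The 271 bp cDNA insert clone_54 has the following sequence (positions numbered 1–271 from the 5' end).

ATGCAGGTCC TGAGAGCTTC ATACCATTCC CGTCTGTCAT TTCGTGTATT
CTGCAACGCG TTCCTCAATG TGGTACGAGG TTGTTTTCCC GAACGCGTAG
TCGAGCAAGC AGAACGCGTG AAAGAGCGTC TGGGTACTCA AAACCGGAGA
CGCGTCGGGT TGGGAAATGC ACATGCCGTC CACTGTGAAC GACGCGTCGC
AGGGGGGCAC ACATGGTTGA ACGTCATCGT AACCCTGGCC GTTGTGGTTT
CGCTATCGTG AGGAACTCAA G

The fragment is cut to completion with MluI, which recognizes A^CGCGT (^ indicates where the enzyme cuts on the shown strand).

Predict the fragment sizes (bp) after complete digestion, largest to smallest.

79, 56, 42, 37, 36, 21 bp

MluI sites (ACGCGT) start at positions 56, 93, 114, 150, 192.
MluI cuts after the first base of each site, so after positions 56, 93, 114, 150, 192.
Linear molecule, 5 cuts → 6 fragments:
  1–56 → 56 bp
  57–93 → 37 bp
  94–114 → 21 bp
  115–150 → 36 bp
  151–192 → 42 bp
  193–271 → 79 bp
Sorted largest to smallest: 79, 56, 42, 37, 36, 21 bp.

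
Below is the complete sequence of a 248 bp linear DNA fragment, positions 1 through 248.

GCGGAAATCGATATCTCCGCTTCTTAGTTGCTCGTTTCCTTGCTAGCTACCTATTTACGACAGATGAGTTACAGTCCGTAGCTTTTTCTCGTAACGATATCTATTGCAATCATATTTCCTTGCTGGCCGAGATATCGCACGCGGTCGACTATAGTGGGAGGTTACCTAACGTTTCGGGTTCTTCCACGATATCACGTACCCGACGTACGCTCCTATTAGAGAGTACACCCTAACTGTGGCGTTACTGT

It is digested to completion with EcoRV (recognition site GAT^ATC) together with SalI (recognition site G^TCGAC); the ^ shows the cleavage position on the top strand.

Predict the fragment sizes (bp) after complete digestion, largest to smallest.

EcoRV sites (GATATC) start at positions 10, 96, 131, 188.
EcoRV cuts after base 3 of each site, so after positions 12, 98, 133, 190.
The SalI site (GTCGAC) starts at position 144.
SalI cuts after the first base of each site, so after position 144.
Combined cut positions: 12, 98, 133, 144, 190.
Linear molecule, 5 cuts → 6 fragments:
  1–12 → 12 bp
  13–98 → 86 bp
  99–133 → 35 bp
  134–144 → 11 bp
  145–190 → 46 bp
  191–248 → 58 bp
Sorted largest to smallest: 86, 58, 46, 35, 12, 11 bp.

86, 58, 46, 35, 12, 11 bp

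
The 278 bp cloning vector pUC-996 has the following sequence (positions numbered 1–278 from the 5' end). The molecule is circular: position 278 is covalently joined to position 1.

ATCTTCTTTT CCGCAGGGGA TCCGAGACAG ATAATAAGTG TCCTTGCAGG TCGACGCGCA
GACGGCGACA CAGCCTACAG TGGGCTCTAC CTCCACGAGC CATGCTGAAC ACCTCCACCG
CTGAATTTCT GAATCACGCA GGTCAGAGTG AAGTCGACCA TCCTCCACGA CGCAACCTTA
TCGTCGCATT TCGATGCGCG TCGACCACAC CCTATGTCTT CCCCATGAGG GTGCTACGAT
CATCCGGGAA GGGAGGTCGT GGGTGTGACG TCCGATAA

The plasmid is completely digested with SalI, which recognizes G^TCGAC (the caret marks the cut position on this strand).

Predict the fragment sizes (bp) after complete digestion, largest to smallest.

SalI sites (GTCGAC) start at positions 50, 153, 200.
SalI cuts after the first base of each site, so after positions 50, 153, 200.
Circular molecule, 3 cuts → 3 fragments:
  51–153 → 103 bp
  154–200 → 47 bp
  201–278 then 1–50 → 78 + 50 = 128 bp
Sorted largest to smallest: 128, 103, 47 bp.

128, 103, 47 bp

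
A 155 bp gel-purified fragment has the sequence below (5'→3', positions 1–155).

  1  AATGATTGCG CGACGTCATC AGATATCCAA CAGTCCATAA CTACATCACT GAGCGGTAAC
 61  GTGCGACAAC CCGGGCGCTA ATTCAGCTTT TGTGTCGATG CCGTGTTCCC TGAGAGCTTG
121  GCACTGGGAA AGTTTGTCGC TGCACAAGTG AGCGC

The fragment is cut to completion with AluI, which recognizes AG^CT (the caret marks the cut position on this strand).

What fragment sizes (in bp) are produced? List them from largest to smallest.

AluI sites (AGCT) start at positions 85, 115.
AluI cuts after base 2 of each site, so after positions 86, 116.
Linear molecule, 2 cuts → 3 fragments:
  1–86 → 86 bp
  87–116 → 30 bp
  117–155 → 39 bp
Sorted largest to smallest: 86, 39, 30 bp.

86, 39, 30 bp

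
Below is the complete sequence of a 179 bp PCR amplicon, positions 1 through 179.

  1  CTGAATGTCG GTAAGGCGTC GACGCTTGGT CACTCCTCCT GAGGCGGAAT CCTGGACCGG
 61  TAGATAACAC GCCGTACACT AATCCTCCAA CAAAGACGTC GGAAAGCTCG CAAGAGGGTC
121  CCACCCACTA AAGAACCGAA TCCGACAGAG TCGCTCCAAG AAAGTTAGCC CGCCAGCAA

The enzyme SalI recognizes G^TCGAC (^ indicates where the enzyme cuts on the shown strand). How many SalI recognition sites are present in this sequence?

GTCGAC occurs starting at position 18.
SalI cuts at 1 site.

1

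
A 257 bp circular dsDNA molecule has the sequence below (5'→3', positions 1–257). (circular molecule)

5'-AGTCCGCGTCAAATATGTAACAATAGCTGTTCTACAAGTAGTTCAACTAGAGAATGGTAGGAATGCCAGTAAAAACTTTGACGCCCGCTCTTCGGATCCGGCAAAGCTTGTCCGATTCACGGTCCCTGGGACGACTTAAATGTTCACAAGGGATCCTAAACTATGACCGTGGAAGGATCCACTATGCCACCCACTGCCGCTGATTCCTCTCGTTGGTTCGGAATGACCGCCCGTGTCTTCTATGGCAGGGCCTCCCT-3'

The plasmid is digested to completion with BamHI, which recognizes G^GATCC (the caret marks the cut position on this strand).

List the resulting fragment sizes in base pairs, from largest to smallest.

BamHI sites (GGATCC) start at positions 94, 151, 175.
BamHI cuts after the first base of each site, so after positions 94, 151, 175.
Circular molecule, 3 cuts → 3 fragments:
  95–151 → 57 bp
  152–175 → 24 bp
  176–257 then 1–94 → 82 + 94 = 176 bp
Sorted largest to smallest: 176, 57, 24 bp.

176, 57, 24 bp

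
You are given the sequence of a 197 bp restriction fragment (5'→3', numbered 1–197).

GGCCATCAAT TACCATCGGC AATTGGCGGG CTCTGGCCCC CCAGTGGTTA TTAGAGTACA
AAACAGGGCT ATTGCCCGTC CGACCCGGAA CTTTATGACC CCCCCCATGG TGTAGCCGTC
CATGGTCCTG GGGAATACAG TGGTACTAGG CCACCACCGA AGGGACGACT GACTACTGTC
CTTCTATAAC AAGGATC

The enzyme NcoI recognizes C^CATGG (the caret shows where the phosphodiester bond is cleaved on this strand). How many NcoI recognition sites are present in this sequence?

2

CCATGG occurs starting at positions 105, 120.
NcoI cuts at 2 sites.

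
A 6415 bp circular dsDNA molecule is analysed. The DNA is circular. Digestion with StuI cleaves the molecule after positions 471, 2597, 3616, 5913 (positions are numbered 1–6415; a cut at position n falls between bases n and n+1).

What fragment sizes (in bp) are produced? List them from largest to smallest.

2297, 2126, 1019, 973 bp

Circular molecule, 4 cuts → 4 fragments:
  2597 − 471 = 2126 bp
  3616 − 2597 = 1019 bp
  5913 − 3616 = 2297 bp
  wrap: 6415 − 5913 + 471 = 973 bp
Sorted largest to smallest: 2297, 2126, 1019, 973 bp.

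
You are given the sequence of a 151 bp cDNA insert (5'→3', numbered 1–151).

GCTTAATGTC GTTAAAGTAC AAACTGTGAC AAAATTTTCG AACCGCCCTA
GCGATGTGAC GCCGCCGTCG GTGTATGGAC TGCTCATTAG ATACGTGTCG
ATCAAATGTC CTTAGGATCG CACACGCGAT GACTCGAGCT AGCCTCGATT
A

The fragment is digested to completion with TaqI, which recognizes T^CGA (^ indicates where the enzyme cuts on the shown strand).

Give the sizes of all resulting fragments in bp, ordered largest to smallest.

60, 38, 36, 11, 6 bp

TaqI sites (TCGA) start at positions 38, 98, 134, 145.
TaqI cuts after the first base of each site, so after positions 38, 98, 134, 145.
Linear molecule, 4 cuts → 5 fragments:
  1–38 → 38 bp
  39–98 → 60 bp
  99–134 → 36 bp
  135–145 → 11 bp
  146–151 → 6 bp
Sorted largest to smallest: 60, 38, 36, 11, 6 bp.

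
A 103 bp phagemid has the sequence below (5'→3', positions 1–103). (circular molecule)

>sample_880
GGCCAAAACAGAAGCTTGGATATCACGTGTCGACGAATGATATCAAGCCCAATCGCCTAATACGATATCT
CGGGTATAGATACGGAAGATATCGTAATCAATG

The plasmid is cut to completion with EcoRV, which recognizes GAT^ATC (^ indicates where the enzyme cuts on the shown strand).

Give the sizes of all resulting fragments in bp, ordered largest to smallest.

EcoRV sites (GATATC) start at positions 19, 39, 64, 88.
EcoRV cuts after base 3 of each site, so after positions 21, 41, 66, 90.
Circular molecule, 4 cuts → 4 fragments:
  22–41 → 20 bp
  42–66 → 25 bp
  67–90 → 24 bp
  91–103 then 1–21 → 13 + 21 = 34 bp
Sorted largest to smallest: 34, 25, 24, 20 bp.

34, 25, 24, 20 bp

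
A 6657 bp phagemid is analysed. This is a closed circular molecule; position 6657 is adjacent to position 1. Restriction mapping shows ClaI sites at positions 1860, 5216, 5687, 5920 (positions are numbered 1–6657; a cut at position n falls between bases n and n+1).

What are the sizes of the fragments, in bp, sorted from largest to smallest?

3356, 2597, 471, 233 bp

Circular molecule, 4 cuts → 4 fragments:
  5216 − 1860 = 3356 bp
  5687 − 5216 = 471 bp
  5920 − 5687 = 233 bp
  wrap: 6657 − 5920 + 1860 = 2597 bp
Sorted largest to smallest: 3356, 2597, 471, 233 bp.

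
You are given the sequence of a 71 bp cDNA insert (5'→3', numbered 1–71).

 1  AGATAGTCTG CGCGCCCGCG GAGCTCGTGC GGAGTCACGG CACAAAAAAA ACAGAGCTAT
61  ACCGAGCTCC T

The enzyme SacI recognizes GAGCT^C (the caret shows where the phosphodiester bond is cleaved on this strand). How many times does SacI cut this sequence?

GAGCTC occurs starting at positions 21, 64.
SacI cuts at 2 sites.

2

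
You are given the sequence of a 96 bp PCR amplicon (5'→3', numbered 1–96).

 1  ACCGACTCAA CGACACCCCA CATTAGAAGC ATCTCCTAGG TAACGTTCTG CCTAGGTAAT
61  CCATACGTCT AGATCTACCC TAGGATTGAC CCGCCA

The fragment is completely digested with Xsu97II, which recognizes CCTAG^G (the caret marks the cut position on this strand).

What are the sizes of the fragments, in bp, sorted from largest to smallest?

39, 28, 16, 13 bp

Xsu97II sites (CCTAGG) start at positions 35, 51, 79.
Xsu97II cuts after base 5 of each site (before the last base), so after positions 39, 55, 83.
Linear molecule, 3 cuts → 4 fragments:
  1–39 → 39 bp
  40–55 → 16 bp
  56–83 → 28 bp
  84–96 → 13 bp
Sorted largest to smallest: 39, 28, 16, 13 bp.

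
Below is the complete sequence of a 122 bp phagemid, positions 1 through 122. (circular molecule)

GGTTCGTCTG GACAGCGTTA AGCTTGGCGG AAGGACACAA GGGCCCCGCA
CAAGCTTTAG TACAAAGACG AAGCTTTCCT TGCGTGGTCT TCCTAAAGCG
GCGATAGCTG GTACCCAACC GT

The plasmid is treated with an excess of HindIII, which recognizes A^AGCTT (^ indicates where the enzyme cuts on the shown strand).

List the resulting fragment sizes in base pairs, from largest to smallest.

71, 32, 19 bp

HindIII sites (AAGCTT) start at positions 20, 52, 71.
HindIII cuts after the first base of each site, so after positions 20, 52, 71.
Circular molecule, 3 cuts → 3 fragments:
  21–52 → 32 bp
  53–71 → 19 bp
  72–122 then 1–20 → 51 + 20 = 71 bp
Sorted largest to smallest: 71, 32, 19 bp.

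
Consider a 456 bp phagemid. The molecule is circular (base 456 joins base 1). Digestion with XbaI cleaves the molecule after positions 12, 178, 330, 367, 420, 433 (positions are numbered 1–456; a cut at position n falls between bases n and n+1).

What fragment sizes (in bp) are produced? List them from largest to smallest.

166, 152, 53, 37, 35, 13 bp

Circular molecule, 6 cuts → 6 fragments:
  178 − 12 = 166 bp
  330 − 178 = 152 bp
  367 − 330 = 37 bp
  420 − 367 = 53 bp
  433 − 420 = 13 bp
  wrap: 456 − 433 + 12 = 35 bp
Sorted largest to smallest: 166, 152, 53, 37, 35, 13 bp.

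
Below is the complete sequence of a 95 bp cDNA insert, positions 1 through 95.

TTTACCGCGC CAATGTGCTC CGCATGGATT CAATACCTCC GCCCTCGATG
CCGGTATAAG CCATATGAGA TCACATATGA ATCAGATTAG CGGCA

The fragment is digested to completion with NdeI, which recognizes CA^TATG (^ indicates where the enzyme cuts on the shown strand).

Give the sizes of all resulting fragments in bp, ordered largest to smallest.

63, 20, 12 bp

NdeI sites (CATATG) start at positions 62, 74.
NdeI cuts after base 2 of each site, so after positions 63, 75.
Linear molecule, 2 cuts → 3 fragments:
  1–63 → 63 bp
  64–75 → 12 bp
  76–95 → 20 bp
Sorted largest to smallest: 63, 20, 12 bp.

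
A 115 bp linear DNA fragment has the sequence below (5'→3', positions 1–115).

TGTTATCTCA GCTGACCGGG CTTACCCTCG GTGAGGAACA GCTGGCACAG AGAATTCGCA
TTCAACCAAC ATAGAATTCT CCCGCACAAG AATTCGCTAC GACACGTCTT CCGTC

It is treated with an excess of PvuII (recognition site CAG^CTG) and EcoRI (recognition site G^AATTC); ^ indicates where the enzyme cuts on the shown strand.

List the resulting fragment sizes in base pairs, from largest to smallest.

PvuII sites (CAGCTG) start at positions 9, 39.
PvuII cuts after base 3 of each site, so after positions 11, 41.
EcoRI sites (GAATTC) start at positions 52, 74, 90.
EcoRI cuts after the first base of each site, so after positions 52, 74, 90.
Combined cut positions: 11, 41, 52, 74, 90.
Linear molecule, 5 cuts → 6 fragments:
  1–11 → 11 bp
  12–41 → 30 bp
  42–52 → 11 bp
  53–74 → 22 bp
  75–90 → 16 bp
  91–115 → 25 bp
Sorted largest to smallest: 30, 25, 22, 16, 11, 11 bp.

30, 25, 22, 16, 11, 11 bp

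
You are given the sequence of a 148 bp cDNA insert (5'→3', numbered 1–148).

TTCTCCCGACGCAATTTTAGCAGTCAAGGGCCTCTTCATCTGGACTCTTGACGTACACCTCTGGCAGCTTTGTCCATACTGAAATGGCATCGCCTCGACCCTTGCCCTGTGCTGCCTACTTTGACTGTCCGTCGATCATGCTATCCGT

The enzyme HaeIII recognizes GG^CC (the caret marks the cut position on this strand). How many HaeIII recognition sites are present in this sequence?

1

GGCC occurs starting at position 29.
HaeIII cuts at 1 site.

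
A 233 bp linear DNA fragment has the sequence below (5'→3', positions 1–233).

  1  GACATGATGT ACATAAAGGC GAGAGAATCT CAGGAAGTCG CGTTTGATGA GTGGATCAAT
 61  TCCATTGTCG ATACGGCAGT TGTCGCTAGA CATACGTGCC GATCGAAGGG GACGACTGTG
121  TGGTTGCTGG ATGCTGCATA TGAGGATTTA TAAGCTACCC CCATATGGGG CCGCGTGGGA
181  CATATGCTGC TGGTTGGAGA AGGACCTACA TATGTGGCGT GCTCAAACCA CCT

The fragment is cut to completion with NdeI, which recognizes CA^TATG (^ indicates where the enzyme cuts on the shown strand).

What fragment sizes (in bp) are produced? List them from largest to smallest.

NdeI sites (CATATG) start at positions 137, 162, 181, 209.
NdeI cuts after base 2 of each site, so after positions 138, 163, 182, 210.
Linear molecule, 4 cuts → 5 fragments:
  1–138 → 138 bp
  139–163 → 25 bp
  164–182 → 19 bp
  183–210 → 28 bp
  211–233 → 23 bp
Sorted largest to smallest: 138, 28, 25, 23, 19 bp.

138, 28, 25, 23, 19 bp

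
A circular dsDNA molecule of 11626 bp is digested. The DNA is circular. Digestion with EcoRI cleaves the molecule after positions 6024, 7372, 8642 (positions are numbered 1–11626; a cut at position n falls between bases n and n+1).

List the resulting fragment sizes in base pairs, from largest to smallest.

9008, 1348, 1270 bp

Circular molecule, 3 cuts → 3 fragments:
  7372 − 6024 = 1348 bp
  8642 − 7372 = 1270 bp
  wrap: 11626 − 8642 + 6024 = 9008 bp
Sorted largest to smallest: 9008, 1348, 1270 bp.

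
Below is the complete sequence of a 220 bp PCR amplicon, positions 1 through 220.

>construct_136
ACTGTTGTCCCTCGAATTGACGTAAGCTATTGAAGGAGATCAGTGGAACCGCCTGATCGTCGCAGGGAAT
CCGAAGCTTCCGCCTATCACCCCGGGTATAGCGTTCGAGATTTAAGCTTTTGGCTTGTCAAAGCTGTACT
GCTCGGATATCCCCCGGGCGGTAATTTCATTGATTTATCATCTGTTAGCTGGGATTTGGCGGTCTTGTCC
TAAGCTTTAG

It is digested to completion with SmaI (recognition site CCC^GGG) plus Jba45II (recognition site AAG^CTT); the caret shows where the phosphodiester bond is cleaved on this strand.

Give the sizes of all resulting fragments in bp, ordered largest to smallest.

SmaI sites (CCCGGG) start at positions 91, 153.
SmaI cuts after base 3 of each site, so after positions 93, 155.
Jba45II sites (AAGCTT) start at positions 74, 114, 212.
Jba45II cuts after base 3 of each site, so after positions 76, 116, 214.
Combined cut positions: 76, 93, 116, 155, 214.
Linear molecule, 5 cuts → 6 fragments:
  1–76 → 76 bp
  77–93 → 17 bp
  94–116 → 23 bp
  117–155 → 39 bp
  156–214 → 59 bp
  215–220 → 6 bp
Sorted largest to smallest: 76, 59, 39, 23, 17, 6 bp.

76, 59, 39, 23, 17, 6 bp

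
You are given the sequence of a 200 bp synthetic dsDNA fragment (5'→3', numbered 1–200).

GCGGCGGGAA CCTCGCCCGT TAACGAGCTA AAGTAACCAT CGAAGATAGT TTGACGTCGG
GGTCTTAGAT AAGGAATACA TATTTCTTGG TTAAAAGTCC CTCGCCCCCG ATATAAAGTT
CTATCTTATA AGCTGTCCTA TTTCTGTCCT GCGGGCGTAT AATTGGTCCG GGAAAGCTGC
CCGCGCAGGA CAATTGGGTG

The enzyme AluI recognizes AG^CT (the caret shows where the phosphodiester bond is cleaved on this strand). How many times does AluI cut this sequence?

3

AGCT occurs starting at positions 26, 131, 175.
AluI cuts at 3 sites.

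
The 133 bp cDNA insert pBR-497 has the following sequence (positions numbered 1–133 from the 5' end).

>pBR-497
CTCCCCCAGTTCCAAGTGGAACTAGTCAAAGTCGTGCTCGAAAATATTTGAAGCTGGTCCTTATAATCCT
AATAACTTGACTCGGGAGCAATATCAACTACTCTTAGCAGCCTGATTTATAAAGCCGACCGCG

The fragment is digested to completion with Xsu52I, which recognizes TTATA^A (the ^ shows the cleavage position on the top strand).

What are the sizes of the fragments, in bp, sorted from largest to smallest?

Xsu52I sites (TTATAA) start at positions 61, 117.
Xsu52I cuts after base 5 of each site (before the last base), so after positions 65, 121.
Linear molecule, 2 cuts → 3 fragments:
  1–65 → 65 bp
  66–121 → 56 bp
  122–133 → 12 bp
Sorted largest to smallest: 65, 56, 12 bp.

65, 56, 12 bp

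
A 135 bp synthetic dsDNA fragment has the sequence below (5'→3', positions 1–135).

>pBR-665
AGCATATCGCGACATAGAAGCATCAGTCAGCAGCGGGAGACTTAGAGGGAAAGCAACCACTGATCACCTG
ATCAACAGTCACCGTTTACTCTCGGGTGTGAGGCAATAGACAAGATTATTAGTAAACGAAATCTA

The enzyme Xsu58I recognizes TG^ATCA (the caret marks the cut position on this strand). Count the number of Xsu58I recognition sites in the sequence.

2

TGATCA occurs starting at positions 61, 69.
Xsu58I cuts at 2 sites.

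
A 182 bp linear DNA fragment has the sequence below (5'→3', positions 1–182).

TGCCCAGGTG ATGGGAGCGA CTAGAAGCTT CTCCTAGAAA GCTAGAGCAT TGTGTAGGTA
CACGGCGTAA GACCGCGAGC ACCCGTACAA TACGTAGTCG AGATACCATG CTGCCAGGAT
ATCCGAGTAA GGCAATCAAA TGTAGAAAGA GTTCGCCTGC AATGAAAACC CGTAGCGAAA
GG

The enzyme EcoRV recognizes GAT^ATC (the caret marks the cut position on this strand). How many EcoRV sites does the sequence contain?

1

GATATC occurs starting at position 118.
EcoRV cuts at 1 site.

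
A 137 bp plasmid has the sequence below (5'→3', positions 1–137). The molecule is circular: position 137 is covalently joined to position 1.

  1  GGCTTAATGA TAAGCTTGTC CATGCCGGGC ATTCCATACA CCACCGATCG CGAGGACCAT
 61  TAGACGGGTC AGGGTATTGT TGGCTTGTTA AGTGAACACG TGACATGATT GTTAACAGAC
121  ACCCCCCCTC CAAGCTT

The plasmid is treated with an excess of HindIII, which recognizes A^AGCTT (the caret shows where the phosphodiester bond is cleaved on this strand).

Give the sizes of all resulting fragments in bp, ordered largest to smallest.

120, 17 bp

HindIII sites (AAGCTT) start at positions 12, 132.
HindIII cuts after the first base of each site, so after positions 12, 132.
Circular molecule, 2 cuts → 2 fragments:
  13–132 → 120 bp
  133–137 then 1–12 → 5 + 12 = 17 bp
Sorted largest to smallest: 120, 17 bp.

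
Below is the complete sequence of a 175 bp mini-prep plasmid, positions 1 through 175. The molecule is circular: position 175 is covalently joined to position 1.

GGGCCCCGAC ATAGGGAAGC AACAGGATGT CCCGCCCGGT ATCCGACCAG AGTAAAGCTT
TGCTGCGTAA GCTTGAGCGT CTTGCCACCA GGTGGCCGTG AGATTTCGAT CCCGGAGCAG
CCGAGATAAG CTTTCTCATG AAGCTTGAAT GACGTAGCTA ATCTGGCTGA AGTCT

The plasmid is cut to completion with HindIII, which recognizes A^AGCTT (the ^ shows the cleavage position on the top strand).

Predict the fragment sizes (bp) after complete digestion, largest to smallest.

HindIII sites (AAGCTT) start at positions 55, 69, 128, 141.
HindIII cuts after the first base of each site, so after positions 55, 69, 128, 141.
Circular molecule, 4 cuts → 4 fragments:
  56–69 → 14 bp
  70–128 → 59 bp
  129–141 → 13 bp
  142–175 then 1–55 → 34 + 55 = 89 bp
Sorted largest to smallest: 89, 59, 14, 13 bp.

89, 59, 14, 13 bp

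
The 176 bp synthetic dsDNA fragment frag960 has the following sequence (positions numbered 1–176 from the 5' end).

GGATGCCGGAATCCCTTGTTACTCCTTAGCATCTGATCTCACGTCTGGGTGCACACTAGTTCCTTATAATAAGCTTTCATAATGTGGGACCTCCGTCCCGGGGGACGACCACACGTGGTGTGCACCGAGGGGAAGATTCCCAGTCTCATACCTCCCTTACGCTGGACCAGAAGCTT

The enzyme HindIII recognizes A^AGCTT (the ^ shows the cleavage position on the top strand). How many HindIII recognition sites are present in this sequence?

2

AAGCTT occurs starting at positions 71, 171.
HindIII cuts at 2 sites.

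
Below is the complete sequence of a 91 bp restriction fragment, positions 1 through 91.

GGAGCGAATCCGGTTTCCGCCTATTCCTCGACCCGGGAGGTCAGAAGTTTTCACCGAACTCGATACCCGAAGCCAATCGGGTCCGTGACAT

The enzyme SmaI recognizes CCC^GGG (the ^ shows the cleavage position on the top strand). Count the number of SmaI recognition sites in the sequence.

CCCGGG occurs starting at position 32.
SmaI cuts at 1 site.

1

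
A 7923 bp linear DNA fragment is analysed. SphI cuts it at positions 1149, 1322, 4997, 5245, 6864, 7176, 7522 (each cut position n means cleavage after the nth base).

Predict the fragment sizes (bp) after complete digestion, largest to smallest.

Linear molecule, 7 cuts → 8 fragments:
  1149 − 0 = 1149 bp
  1322 − 1149 = 173 bp
  4997 − 1322 = 3675 bp
  5245 − 4997 = 248 bp
  6864 − 5245 = 1619 bp
  7176 − 6864 = 312 bp
  7522 − 7176 = 346 bp
  7923 − 7522 = 401 bp
Sorted largest to smallest: 3675, 1619, 1149, 401, 346, 312, 248, 173 bp.

3675, 1619, 1149, 401, 346, 312, 248, 173 bp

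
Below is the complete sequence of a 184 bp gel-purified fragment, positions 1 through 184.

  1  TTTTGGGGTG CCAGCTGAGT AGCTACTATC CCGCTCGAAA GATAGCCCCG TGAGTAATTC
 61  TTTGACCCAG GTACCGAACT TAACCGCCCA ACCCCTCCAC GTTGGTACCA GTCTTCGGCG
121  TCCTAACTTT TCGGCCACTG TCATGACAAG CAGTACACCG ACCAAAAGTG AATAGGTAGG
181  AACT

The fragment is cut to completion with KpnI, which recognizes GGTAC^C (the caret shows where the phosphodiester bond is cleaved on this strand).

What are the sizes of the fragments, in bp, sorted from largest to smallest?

KpnI sites (GGTACC) start at positions 70, 104.
KpnI cuts after base 5 of each site (before the last base), so after positions 74, 108.
Linear molecule, 2 cuts → 3 fragments:
  1–74 → 74 bp
  75–108 → 34 bp
  109–184 → 76 bp
Sorted largest to smallest: 76, 74, 34 bp.

76, 74, 34 bp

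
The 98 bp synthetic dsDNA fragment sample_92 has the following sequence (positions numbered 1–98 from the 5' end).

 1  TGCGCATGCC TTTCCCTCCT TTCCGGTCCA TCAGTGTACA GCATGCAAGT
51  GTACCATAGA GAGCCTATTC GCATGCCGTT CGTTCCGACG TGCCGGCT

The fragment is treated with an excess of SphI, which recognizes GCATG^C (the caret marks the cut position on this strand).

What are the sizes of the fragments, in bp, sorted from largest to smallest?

37, 30, 23, 8 bp

SphI sites (GCATGC) start at positions 4, 41, 71.
SphI cuts after base 5 of each site (before the last base), so after positions 8, 45, 75.
Linear molecule, 3 cuts → 4 fragments:
  1–8 → 8 bp
  9–45 → 37 bp
  46–75 → 30 bp
  76–98 → 23 bp
Sorted largest to smallest: 37, 30, 23, 8 bp.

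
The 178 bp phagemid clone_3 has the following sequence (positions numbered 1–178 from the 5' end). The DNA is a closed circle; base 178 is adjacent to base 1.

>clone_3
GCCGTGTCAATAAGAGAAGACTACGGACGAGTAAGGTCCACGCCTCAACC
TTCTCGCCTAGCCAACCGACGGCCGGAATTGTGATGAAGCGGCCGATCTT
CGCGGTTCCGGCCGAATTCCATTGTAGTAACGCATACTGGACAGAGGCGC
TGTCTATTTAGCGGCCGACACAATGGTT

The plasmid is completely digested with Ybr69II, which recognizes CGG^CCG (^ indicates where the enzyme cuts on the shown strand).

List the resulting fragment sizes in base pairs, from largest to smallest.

86, 53, 20, 19 bp

Ybr69II sites (CGGCCG) start at positions 70, 90, 109, 162.
Ybr69II cuts after base 3 of each site, so after positions 72, 92, 111, 164.
Circular molecule, 4 cuts → 4 fragments:
  73–92 → 20 bp
  93–111 → 19 bp
  112–164 → 53 bp
  165–178 then 1–72 → 14 + 72 = 86 bp
Sorted largest to smallest: 86, 53, 20, 19 bp.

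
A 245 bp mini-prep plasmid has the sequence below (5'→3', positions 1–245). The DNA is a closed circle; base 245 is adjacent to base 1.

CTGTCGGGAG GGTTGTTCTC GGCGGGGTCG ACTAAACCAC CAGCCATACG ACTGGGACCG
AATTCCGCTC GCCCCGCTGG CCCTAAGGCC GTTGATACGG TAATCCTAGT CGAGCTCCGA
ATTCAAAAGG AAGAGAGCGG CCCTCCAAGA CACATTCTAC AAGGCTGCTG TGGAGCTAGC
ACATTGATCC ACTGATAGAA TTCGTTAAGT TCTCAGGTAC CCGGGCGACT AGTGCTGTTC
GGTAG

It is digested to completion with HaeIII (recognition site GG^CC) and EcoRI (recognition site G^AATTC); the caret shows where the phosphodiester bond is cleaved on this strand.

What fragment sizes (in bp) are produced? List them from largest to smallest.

107, 58, 31, 21, 20, 8 bp

HaeIII sites (GGCC) start at positions 79, 87, 139.
HaeIII cuts after base 2 of each site, so after positions 80, 88, 140.
EcoRI sites (GAATTC) start at positions 60, 119, 198.
EcoRI cuts after the first base of each site, so after positions 60, 119, 198.
Combined cut positions: 60, 80, 88, 119, 140, 198.
Circular molecule, 6 cuts → 6 fragments:
  61–80 → 20 bp
  81–88 → 8 bp
  89–119 → 31 bp
  120–140 → 21 bp
  141–198 → 58 bp
  199–245 then 1–60 → 47 + 60 = 107 bp
Sorted largest to smallest: 107, 58, 31, 21, 20, 8 bp.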